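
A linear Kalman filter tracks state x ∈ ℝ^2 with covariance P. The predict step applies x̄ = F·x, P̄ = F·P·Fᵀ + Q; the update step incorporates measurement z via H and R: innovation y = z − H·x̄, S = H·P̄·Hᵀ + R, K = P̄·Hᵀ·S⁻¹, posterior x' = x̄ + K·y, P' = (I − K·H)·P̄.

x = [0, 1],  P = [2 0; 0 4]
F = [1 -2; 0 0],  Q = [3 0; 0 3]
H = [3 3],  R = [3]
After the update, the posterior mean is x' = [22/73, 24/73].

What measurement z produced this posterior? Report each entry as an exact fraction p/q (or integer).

x̄ = F·x = [-2, 0]
P̄ = F·P·Fᵀ + Q = [21 0; 0 3]
S = H·P̄·Hᵀ + R = [219]
K = P̄·Hᵀ·S⁻¹ = [21/73; 3/73]
x' − x̄ = [168/73, 24/73] = K·y
y = (KᵀK)⁻¹·Kᵀ·(x' − x̄) = [8]
z = y + H·x̄ = [8] + [-6] = [2]

z = [2]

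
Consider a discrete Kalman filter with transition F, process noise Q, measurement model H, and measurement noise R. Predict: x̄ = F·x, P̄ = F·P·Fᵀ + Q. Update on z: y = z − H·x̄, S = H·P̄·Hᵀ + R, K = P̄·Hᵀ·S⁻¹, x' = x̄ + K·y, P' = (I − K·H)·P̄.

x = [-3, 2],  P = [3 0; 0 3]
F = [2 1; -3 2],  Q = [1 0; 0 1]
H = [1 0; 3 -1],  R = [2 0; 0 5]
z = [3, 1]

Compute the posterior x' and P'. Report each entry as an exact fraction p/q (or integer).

x̄ = F·x = [-4, 13]
P̄ = F·P·Fᵀ + Q = [16 -12; -12 40]
y = z − H·x̄ = [7, 26]
S = H·P̄·Hᵀ + R = [18 60; 60 261]
K = P̄·Hᵀ·S⁻¹ = [32/61 20/183; 238/183 -36/61]
x' = x̄ + K·y = [460/183, 1237/183]
P' = (I − K·H)·P̄ = [64/61 476/183; 476/183 656/61]

x' = [460/183, 1237/183]
P' = [64/61 476/183; 476/183 656/61]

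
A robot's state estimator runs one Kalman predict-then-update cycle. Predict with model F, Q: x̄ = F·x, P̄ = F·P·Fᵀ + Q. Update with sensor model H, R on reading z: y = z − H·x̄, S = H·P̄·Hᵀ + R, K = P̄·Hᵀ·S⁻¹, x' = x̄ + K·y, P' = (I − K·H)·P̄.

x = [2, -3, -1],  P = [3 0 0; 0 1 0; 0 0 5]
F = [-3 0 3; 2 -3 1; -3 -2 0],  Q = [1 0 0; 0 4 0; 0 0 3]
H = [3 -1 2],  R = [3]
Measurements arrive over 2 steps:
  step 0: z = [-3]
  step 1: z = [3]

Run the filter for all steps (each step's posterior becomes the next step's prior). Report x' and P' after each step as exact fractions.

step 0: x̄ = F·x = [-9, 12, 0]
step 0: P̄ = F·P·Fᵀ + Q = [73 -3 27; -3 30 -12; 27 -12 34]
step 0: y = z − H·x̄ = [36]
step 0: S = H·P̄·Hᵀ + R = [1216]
step 0: K = P̄·Hᵀ·S⁻¹ = [69/304; -63/1216; 161/1216]
step 0: x' = x̄ + K·y = [-63/76, 3081/304, 1449/304]
step 0: P' = (I − K·H)·P̄ = [787/76 3435/304 -2901/304; 3435/304 32511/1216 -4449/1216; -2901/304 -4449/1216 15423/1216]
step 1: x̄ = F·x = [5103/304, -4149/152, -2703/152]
step 1: P̄ = F·P·Fᵀ + Q = [462223/1216 49803/608 163449/608; 49803/608 44663/304 57981/304; 163449/608 57981/304 102975/304]
step 1: y = z − H·x̄ = [-11883/304]
step 1: S = H·P̄·Hᵀ + R = [8387351/1216]
step 1: K = P̄·Hᵀ·S⁻¹ = [1940859/8387351; 584014/8387351; 1572570/8387351]
step 1: x' = x̄ + K·y = [64925739/8387351, -251769990/8387351, -210621279/8387351]
step 1: P' = (I − K·H)·P̄ = [90372437/8387351 -245113770/8387351 -255204252/8387351; -245113770/8387351 951763716/8387351 844428534/8387351; -255204252/8387351 844428534/8387351 807379500/8387351]

step 0: x' = [-63/76, 3081/304, 1449/304], P' = [787/76 3435/304 -2901/304; 3435/304 32511/1216 -4449/1216; -2901/304 -4449/1216 15423/1216]
step 1: x' = [64925739/8387351, -251769990/8387351, -210621279/8387351], P' = [90372437/8387351 -245113770/8387351 -255204252/8387351; -245113770/8387351 951763716/8387351 844428534/8387351; -255204252/8387351 844428534/8387351 807379500/8387351]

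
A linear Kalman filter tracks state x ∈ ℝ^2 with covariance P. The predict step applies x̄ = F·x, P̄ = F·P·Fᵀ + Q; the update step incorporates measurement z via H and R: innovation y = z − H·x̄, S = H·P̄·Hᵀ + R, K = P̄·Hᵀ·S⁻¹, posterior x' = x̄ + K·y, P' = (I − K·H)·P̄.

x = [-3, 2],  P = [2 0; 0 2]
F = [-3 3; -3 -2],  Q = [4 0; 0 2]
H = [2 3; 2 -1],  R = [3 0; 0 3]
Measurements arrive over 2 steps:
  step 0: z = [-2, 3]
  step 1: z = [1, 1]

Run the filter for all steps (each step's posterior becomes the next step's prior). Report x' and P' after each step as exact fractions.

step 0: x̄ = F·x = [15, 5]
step 0: P̄ = F·P·Fᵀ + Q = [40 6; 6 28]
step 0: y = z − H·x̄ = [-47, -22]
step 0: S = H·P̄·Hᵀ + R = [487 100; 100 167]
step 0: K = P̄·Hᵀ·S⁻¹ = [8966/71329 26238/71329; 17632/71329 -17392/71329]
step 0: x' = x̄ + K·y = [71297/71329, -89435/71329]
step 0: P' = (I − K·H)·P̄ = [32880/71329 -12954/71329; -12954/71329 26268/71329]
step 1: x̄ = F·x = [-482196/71329, -35021/71329]
step 1: P̄ = F·P·Fᵀ + Q = [1050820/71329 177174/71329; 177174/71329 388202/71329]
step 1: y = z − H·x̄ = [1140784/71329, 1000700/71329]
step 1: S = H·P̄·Hᵀ + R = [10037173/71329 3747370/71329; 3747370/71329 4096773/71329]
step 1: K = P̄·Hᵀ·S⁻¹ = [50130814/379610501 132467382/379610501; 89019518/379610501 -84564218/379610501]
step 1: x' = x̄ + K·y = [93957220/379610501, 50951079/379610501]
step 1: P' = (I − K·H)·P̄ = [167824860/379610501 -61752426/379610501; -61752426/379610501 130187802/379610501]

step 0: x' = [71297/71329, -89435/71329], P' = [32880/71329 -12954/71329; -12954/71329 26268/71329]
step 1: x' = [93957220/379610501, 50951079/379610501], P' = [167824860/379610501 -61752426/379610501; -61752426/379610501 130187802/379610501]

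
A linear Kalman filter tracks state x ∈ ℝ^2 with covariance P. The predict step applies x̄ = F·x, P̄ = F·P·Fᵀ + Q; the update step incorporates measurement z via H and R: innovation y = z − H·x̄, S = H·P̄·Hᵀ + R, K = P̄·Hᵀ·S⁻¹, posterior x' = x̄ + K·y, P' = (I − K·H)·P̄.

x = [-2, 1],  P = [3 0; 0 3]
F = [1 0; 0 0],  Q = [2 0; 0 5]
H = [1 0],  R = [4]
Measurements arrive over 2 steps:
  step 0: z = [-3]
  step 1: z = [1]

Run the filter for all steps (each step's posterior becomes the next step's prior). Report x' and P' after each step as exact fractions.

step 0: x̄ = F·x = [-2, 0]
step 0: P̄ = F·P·Fᵀ + Q = [5 0; 0 5]
step 0: y = z − H·x̄ = [-1]
step 0: S = H·P̄·Hᵀ + R = [9]
step 0: K = P̄·Hᵀ·S⁻¹ = [5/9; 0]
step 0: x' = x̄ + K·y = [-23/9, 0]
step 0: P' = (I − K·H)·P̄ = [20/9 0; 0 5]
step 1: x̄ = F·x = [-23/9, 0]
step 1: P̄ = F·P·Fᵀ + Q = [38/9 0; 0 5]
step 1: y = z − H·x̄ = [32/9]
step 1: S = H·P̄·Hᵀ + R = [74/9]
step 1: K = P̄·Hᵀ·S⁻¹ = [19/37; 0]
step 1: x' = x̄ + K·y = [-27/37, 0]
step 1: P' = (I − K·H)·P̄ = [76/37 0; 0 5]

step 0: x' = [-23/9, 0], P' = [20/9 0; 0 5]
step 1: x' = [-27/37, 0], P' = [76/37 0; 0 5]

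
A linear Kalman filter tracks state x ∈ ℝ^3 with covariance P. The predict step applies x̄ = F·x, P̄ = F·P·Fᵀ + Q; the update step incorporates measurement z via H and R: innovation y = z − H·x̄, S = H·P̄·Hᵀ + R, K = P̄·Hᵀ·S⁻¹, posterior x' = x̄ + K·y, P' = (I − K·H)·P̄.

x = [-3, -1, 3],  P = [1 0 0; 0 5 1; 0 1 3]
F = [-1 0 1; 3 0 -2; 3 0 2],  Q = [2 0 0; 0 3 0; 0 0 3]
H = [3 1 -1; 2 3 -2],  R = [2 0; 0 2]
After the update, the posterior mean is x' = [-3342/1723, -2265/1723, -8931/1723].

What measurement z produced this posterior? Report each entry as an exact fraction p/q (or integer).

z = [-3, 3]

x̄ = F·x = [6, -15, -3]
P̄ = F·P·Fᵀ + Q = [6 -9 3; -9 24 -3; 3 -3 24]
S = H·P̄·Hᵀ + R = [38 48; 48 242]
K = P̄·Hᵀ·S⁻¹ = [615/1723 -543/3446; -720/1723 570/1723; -477/1723 -537/3446]
x' − x̄ = [-13680/1723, 23580/1723, -3762/1723] = K·y
y = (KᵀK)⁻¹·Kᵀ·(x' − x̄) = [-9, 30]
z = y + H·x̄ = [-9, 30] + [6, -27] = [-3, 3]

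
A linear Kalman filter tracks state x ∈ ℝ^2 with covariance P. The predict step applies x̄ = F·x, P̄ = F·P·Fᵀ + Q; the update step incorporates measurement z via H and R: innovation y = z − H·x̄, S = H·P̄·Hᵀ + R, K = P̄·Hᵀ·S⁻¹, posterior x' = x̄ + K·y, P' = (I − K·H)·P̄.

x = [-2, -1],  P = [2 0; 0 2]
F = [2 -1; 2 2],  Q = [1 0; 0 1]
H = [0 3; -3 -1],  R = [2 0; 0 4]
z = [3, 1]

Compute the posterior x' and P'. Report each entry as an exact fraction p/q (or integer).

x' = [-9890/14751, 13547/14751]
P' = [6586/14751 -994/14751; -994/14751 3214/14751]

x̄ = F·x = [-3, -6]
P̄ = F·P·Fᵀ + Q = [11 4; 4 17]
y = z − H·x̄ = [21, -14]
S = H·P̄·Hᵀ + R = [155 -87; -87 144]
K = P̄·Hᵀ·S⁻¹ = [-497/4917 -4691/14751; 1607/4917 -58/14751]
x' = x̄ + K·y = [-9890/14751, 13547/14751]
P' = (I − K·H)·P̄ = [6586/14751 -994/14751; -994/14751 3214/14751]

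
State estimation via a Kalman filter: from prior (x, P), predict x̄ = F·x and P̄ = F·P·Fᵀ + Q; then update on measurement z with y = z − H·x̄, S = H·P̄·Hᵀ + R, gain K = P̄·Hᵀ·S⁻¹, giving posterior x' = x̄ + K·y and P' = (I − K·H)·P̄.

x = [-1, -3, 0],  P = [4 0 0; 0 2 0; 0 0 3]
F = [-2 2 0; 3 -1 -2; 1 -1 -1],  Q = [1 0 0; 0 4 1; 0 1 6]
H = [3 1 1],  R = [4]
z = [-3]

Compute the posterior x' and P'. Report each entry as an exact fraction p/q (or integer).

x' = [-31/20, -63/100, 2]
P' = [51/4 -497/20 -12; -497/20 5319/100 21; -12 21 15]

x̄ = F·x = [-4, 0, 2]
P̄ = F·P·Fᵀ + Q = [25 -28 -12; -28 54 21; -12 21 15]
y = z − H·x̄ = [7]
S = H·P̄·Hᵀ + R = [100]
K = P̄·Hᵀ·S⁻¹ = [7/20; -9/100; 0]
x' = x̄ + K·y = [-31/20, -63/100, 2]
P' = (I − K·H)·P̄ = [51/4 -497/20 -12; -497/20 5319/100 21; -12 21 15]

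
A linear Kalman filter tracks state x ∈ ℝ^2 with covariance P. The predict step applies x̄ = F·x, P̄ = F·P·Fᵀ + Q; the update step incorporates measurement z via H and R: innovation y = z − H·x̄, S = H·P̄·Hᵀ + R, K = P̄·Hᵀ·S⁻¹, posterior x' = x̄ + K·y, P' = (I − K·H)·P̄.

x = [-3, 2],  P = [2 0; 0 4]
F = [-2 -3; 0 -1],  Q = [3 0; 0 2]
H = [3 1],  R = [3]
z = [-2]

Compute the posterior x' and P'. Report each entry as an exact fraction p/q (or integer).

x̄ = F·x = [0, -2]
P̄ = F·P·Fᵀ + Q = [47 12; 12 6]
y = z − H·x̄ = [0]
S = H·P̄·Hᵀ + R = [504]
K = P̄·Hᵀ·S⁻¹ = [17/56; 1/12]
x' = x̄ + K·y = [0, -2]
P' = (I − K·H)·P̄ = [31/56 -3/4; -3/4 5/2]

x' = [0, -2]
P' = [31/56 -3/4; -3/4 5/2]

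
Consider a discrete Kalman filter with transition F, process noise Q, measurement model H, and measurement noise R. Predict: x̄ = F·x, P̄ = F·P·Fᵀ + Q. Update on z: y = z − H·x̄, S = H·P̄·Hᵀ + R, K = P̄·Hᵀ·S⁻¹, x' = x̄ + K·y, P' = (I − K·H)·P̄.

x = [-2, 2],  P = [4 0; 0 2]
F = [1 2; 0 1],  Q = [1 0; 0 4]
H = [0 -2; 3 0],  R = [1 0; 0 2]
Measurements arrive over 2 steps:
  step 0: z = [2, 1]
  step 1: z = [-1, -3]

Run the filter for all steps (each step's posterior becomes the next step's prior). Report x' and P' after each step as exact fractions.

step 0: x̄ = F·x = [2, 2]
step 0: P̄ = F·P·Fᵀ + Q = [13 4; 4 6]
step 0: y = z − H·x̄ = [6, -5]
step 0: S = H·P̄·Hᵀ + R = [25 -24; -24 119]
step 0: K = P̄·Hᵀ·S⁻¹ = [-16/2399 783/2399; -1140/2399 12/2399]
step 0: x' = x̄ + K·y = [787/2399, -2102/2399]
step 0: P' = (I − K·H)·P̄ = [522/2399 8/2399; 8/2399 570/2399]
step 1: x̄ = F·x = [-3417/2399, -2102/2399]
step 1: P̄ = F·P·Fᵀ + Q = [5233/2399 1148/2399; 1148/2399 10166/2399]
step 1: y = z − H·x̄ = [-6603/2399, 3054/2399]
step 1: S = H·P̄·Hᵀ + R = [43063/2399 -6888/2399; -6888/2399 51895/2399]
step 1: K = P̄·Hᵀ·S⁻¹ = [-4592/911759 275211/911759; -429932/911759 3444/911759]
step 1: x' = x̄ + K·y = [-935667/911759, 388846/911759]
step 1: P' = (I − K·H)·P̄ = [183474/911759 2296/911759; 2296/911759 214966/911759]

step 0: x' = [787/2399, -2102/2399], P' = [522/2399 8/2399; 8/2399 570/2399]
step 1: x' = [-935667/911759, 388846/911759], P' = [183474/911759 2296/911759; 2296/911759 214966/911759]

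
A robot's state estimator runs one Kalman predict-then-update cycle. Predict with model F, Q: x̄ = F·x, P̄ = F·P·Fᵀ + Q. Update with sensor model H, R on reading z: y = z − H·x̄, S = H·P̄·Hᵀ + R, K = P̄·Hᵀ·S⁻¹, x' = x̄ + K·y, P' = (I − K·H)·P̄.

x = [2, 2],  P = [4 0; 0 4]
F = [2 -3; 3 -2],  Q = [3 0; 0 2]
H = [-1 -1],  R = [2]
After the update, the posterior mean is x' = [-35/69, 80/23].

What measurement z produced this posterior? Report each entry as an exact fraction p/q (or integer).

x̄ = F·x = [-2, 2]
P̄ = F·P·Fᵀ + Q = [55 48; 48 54]
S = H·P̄·Hᵀ + R = [207]
K = P̄·Hᵀ·S⁻¹ = [-103/207; -34/69]
x' − x̄ = [103/69, 34/23] = K·y
y = (KᵀK)⁻¹·Kᵀ·(x' − x̄) = [-3]
z = y + H·x̄ = [-3] + [0] = [-3]

z = [-3]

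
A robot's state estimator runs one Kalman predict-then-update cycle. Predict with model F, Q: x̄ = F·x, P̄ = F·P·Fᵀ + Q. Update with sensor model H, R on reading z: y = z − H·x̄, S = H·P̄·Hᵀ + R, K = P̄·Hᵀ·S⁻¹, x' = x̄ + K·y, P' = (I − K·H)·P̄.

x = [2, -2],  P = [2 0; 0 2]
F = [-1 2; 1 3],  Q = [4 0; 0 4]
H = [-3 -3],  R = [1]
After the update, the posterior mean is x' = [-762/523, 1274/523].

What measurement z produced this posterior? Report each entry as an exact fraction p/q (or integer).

z = [-3]

x̄ = F·x = [-6, -4]
P̄ = F·P·Fᵀ + Q = [14 10; 10 24]
S = H·P̄·Hᵀ + R = [523]
K = P̄·Hᵀ·S⁻¹ = [-72/523; -102/523]
x' − x̄ = [2376/523, 3366/523] = K·y
y = (KᵀK)⁻¹·Kᵀ·(x' − x̄) = [-33]
z = y + H·x̄ = [-33] + [30] = [-3]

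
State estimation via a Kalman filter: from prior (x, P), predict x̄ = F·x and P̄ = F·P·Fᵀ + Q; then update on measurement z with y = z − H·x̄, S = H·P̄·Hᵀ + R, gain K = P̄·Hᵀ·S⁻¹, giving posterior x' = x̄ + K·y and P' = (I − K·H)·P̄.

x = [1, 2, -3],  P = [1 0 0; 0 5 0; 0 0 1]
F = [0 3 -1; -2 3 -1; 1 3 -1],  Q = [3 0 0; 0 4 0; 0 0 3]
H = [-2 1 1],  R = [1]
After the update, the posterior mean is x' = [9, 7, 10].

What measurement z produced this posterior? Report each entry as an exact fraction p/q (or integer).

z = [-1]

x̄ = F·x = [9, 7, 10]
P̄ = F·P·Fᵀ + Q = [49 46 46; 46 54 44; 46 44 50]
S = H·P̄·Hᵀ + R = [21]
K = P̄·Hᵀ·S⁻¹ = [-2/7; 2/7; 2/21]
x' − x̄ = [0, 0, 0] = K·y
y = (KᵀK)⁻¹·Kᵀ·(x' − x̄) = [0]
z = y + H·x̄ = [0] + [-1] = [-1]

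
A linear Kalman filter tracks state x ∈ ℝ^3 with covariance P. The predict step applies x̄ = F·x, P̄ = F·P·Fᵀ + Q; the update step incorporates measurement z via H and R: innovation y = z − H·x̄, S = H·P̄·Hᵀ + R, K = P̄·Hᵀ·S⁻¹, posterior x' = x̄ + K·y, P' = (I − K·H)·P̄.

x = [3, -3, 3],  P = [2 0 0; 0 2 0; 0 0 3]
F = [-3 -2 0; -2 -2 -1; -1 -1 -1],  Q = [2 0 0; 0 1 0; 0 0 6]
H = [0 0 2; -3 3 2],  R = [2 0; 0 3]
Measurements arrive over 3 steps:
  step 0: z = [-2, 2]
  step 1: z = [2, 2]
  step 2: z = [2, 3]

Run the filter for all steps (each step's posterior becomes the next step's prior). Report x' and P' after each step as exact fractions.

step 0: x̄ = F·x = [-3, -3, -3]
step 0: P̄ = F·P·Fᵀ + Q = [28 20 10; 20 20 11; 10 11 13]
step 0: y = z − H·x̄ = [4, 8]
step 0: S = H·P̄·Hᵀ + R = [54 58; 58 139]
step 0: K = P̄·Hᵀ·S⁻¹ = [1506/2071 -688/2071; 891/2071 -44/2071; 966/2071 29/2071]
step 0: x' = x̄ + K·y = [-5693/2071, -3001/2071, -2117/2071]
step 0: P' = (I − K·H)·P̄ = [25116/2071 23424/2071 1506/2071; 23424/2071 22786/2071 891/2071; 1506/2071 891/2071 966/2071]
step 1: x̄ = F·x = [23081/2071, 19505/2071, 569/109]
step 1: P̄ = F·P·Fᵀ + Q = [602418/2071 482380/2071 12860/109; 482380/2071 391625/2071 10403/109; 12860/109 10403/109 5944/109]
step 1: y = z − H·x̄ = [-920/109, -6752/2071]
step 1: S = H·P̄·Hᵀ + R = [23994/109 9034/109; 9034/109 161308/2071]
step 1: K = P̄·Hᵀ·S⁻¹ = [6851781/5320583 -3050281/5320583; 10296099/10641166 -2838665/10641166; 5239929/10641166 85823/10641166]
step 1: x' = x̄ + K·y = [11410305/5320583, 11286045/5320583, 5521055/5320583]
step 1: P' = (I − K·H)·P̄ = [120255460/5320583 112637325/5320583 6851781/5320583; 112637325/5320583 215571919/10641166 10296099/10641166; 6851781/5320583 10296099/10641166 5239929/10641166]
step 2: x̄ = F·x = [-56803005/5320583, -50913755/5320583, -28217405/5320583]
step 2: P̄ = F·P·Fᵀ + Q = [2875732044/5320583 2309901290/5320583 1170376366/5320583; 2309901290/5320583 3738408295/10641166 945251595/5320583; 1170376366/5320583 945251595/5320583 511859193/5320583]
step 2: y = z − H·x̄ = [67075976/5320583, 54728809/5320583]
step 2: S = H·P̄·Hᵀ + R = [2058077938/5320583 696688146/5320583; 696688146/5320583 976207545/10641166]
step 2: K = P̄·Hᵀ·S⁻¹ = [14500881550/10842195987 -8240087852/13939966269; 1222264650/1204688443 -146436845/516295047; 596318249/1204688443 11058542/1548885141]
step 2: x' = x̄ + K·y = [10211638523/97579763883, 1099117790/3614065329, 10954733269/10842195987]
step 2: P' = (I − K·H)·P̄ = [2298641031404/97579763883 79776115820/3614065329 14500881550/10842195987; 79776115820/3614065329 25435509535/1204688443 1222264650/1204688443; 14500881550/10842195987 1222264650/1204688443 596318249/1204688443]

step 0: x' = [-5693/2071, -3001/2071, -2117/2071], P' = [25116/2071 23424/2071 1506/2071; 23424/2071 22786/2071 891/2071; 1506/2071 891/2071 966/2071]
step 1: x' = [11410305/5320583, 11286045/5320583, 5521055/5320583], P' = [120255460/5320583 112637325/5320583 6851781/5320583; 112637325/5320583 215571919/10641166 10296099/10641166; 6851781/5320583 10296099/10641166 5239929/10641166]
step 2: x' = [10211638523/97579763883, 1099117790/3614065329, 10954733269/10842195987], P' = [2298641031404/97579763883 79776115820/3614065329 14500881550/10842195987; 79776115820/3614065329 25435509535/1204688443 1222264650/1204688443; 14500881550/10842195987 1222264650/1204688443 596318249/1204688443]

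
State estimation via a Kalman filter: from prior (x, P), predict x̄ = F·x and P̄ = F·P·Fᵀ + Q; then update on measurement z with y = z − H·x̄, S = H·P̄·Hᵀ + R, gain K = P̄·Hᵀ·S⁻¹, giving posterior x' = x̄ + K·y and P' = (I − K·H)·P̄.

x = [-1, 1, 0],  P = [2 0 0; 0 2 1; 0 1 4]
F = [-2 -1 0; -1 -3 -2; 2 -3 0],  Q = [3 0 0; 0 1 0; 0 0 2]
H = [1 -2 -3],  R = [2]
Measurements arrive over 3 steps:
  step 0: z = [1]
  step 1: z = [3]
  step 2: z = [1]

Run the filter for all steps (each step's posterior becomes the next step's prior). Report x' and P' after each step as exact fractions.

step 0: x' = [762/667, 1440/667, -941/667], P' = [8646/667 7274/667 -1964/667; 7274/667 11367/667 -5056/667; -1964/667 -5056/667 2800/667]
step 1: x' = [-473689/302655, -915088/907965, -778144/907965], P' = [6406597/100885 17547899/302655 -5252563/302655; 17547899/302655 51465428/907965 -16606621/907965; -5252563/302655 -16606621/907965 5955587/907965]
step 2: x' = [592637665/2335052187, 4506277493/2335052187, -1193150974/778350729], P' = [191209271312/2335052187 174785743585/2335052187 -17375456660/778350729; 174785743585/2335052187 168434703536/2335052187 -17761234999/778350729; -17375456660/778350729 -17761234999/778350729 2043303722/259450243]

step 0: x̄ = F·x = [1, -2, -5]
step 0: P̄ = F·P·Fᵀ + Q = [13 12 -2; 12 49 20; -2 20 28]
step 0: y = z − H·x̄ = [-19]
step 0: S = H·P̄·Hᵀ + R = [667]
step 0: K = P̄·Hᵀ·S⁻¹ = [-5/667; -146/667; -126/667]
step 0: x' = x̄ + K·y = [762/667, 1440/667, -941/667]
step 0: P' = (I − K·H)·P̄ = [8646/667 7274/667 -1964/667; 7274/667 11367/667 -5056/667; -1964/667 -5056/667 2800/667]
step 1: x̄ = F·x = [-2964/667, -3200/667, -2796/667]
step 1: P̄ = F·P·Fᵀ + Q = [77048/667 84343/667 28613/667; 84343/667 97932/667 40709/667; 28613/667 40709/667 50933/667]
step 1: y = z − H·x̄ = [-9823/667]
step 1: S = H·P̄·Hᵀ + R = [907965/667]
step 1: K = P̄·Hᵀ·S⁻¹ = [-59159/302655; -233648/907965; -205604/907965]
step 1: x' = x̄ + K·y = [-473689/302655, -915088/907965, -778144/907965]
step 1: P' = (I − K·H)·P̄ = [6406597/100885 17547899/302655 -5252563/302655; 17547899/302655 51465428/907965 -16606621/907965; -5252563/302655 -16606621/907965 5955587/907965]
step 2: x̄ = F·x = [3757222/907965, 5722619/907965, -6458/60531]
step 2: P̄ = F·P·Fᵀ + Q = [495401603/907965 541976911/907965 8955572/60531; 541976911/907965 599130512/907965 10222003/60531; 8955572/60531 10222003/60531 1420398/20177]
step 2: y = z − H·x̄ = [922819/100885]
step 2: S = H·P̄·Hᵀ + R = [259450243/100885]
step 2: K = P̄·Hᵀ·S⁻¹ = [-110172551/259450243; -124030472/259450243; -40453360/259450243]
step 2: x' = x̄ + K·y = [592637665/2335052187, 4506277493/2335052187, -1193150974/778350729]
step 2: P' = (I − K·H)·P̄ = [191209271312/2335052187 174785743585/2335052187 -17375456660/778350729; 174785743585/2335052187 168434703536/2335052187 -17761234999/778350729; -17375456660/778350729 -17761234999/778350729 2043303722/259450243]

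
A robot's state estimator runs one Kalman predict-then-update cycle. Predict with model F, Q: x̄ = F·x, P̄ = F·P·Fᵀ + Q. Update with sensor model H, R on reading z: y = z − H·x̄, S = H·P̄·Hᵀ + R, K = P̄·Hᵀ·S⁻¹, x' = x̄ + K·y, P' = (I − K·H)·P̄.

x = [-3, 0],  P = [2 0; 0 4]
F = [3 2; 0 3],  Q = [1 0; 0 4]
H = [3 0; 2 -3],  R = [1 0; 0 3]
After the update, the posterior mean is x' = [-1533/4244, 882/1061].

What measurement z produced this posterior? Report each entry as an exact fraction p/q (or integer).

x̄ = F·x = [-9, 0]
P̄ = F·P·Fᵀ + Q = [35 24; 24 40]
S = H·P̄·Hᵀ + R = [316 -6; -6 215]
K = P̄·Hᵀ·S⁻¹ = [22563/67904 -1/33952; 1881/8488 -1395/4244]
x' − x̄ = [36663/4244, 882/1061] = K·y
y = (KᵀK)⁻¹·Kᵀ·(x' − x̄) = [26, 15]
z = y + H·x̄ = [26, 15] + [-27, -18] = [-1, -3]

z = [-1, -3]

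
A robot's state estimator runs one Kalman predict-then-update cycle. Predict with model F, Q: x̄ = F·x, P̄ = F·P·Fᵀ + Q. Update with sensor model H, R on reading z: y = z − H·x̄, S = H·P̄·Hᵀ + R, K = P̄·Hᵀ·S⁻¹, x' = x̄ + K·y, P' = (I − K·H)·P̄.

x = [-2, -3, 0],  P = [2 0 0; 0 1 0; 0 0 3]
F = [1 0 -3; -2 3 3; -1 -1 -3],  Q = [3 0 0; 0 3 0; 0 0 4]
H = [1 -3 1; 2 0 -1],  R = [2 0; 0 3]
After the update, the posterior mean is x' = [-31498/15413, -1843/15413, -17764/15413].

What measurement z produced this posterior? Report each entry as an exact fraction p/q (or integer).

z = [-3, -2]

x̄ = F·x = [-2, -5, 5]
P̄ = F·P·Fᵀ + Q = [32 -31 25; -31 47 -26; 25 -26 34]
S = H·P̄·Hᵀ + R = [883 163; 163 65]
K = P̄·Hᵀ·S⁻¹ = [3393/30826 9987/30826; -3501/15413 243/15413; 6297/30826 -8203/30826]
x' − x̄ = [-672/15413, 75222/15413, -94829/15413] = K·y
y = (KᵀK)⁻¹·Kᵀ·(x' − x̄) = [-21, 7]
z = y + H·x̄ = [-21, 7] + [18, -9] = [-3, -2]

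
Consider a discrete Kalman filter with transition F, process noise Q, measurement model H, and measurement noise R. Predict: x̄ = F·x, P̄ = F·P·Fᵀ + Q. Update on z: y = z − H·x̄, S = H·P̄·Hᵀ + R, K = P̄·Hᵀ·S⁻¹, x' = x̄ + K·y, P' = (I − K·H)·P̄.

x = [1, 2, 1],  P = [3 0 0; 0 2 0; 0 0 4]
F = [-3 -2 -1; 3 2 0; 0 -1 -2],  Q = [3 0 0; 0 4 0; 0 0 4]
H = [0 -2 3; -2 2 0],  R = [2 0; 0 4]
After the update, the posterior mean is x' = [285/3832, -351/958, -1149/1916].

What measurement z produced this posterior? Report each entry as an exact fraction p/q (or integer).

x̄ = F·x = [-8, 7, -4]
P̄ = F·P·Fᵀ + Q = [42 -35 12; -35 39 -4; 12 -4 22]
S = H·P̄·Hᵀ + R = [404 -392; -392 608]
K = P̄·Hᵀ·S⁻¹ = [85/1916 -861/3832; 103/2874 383/1437; 169/479 335/1916]
x' − x̄ = [30941/3832, -7057/958, 6515/1916] = K·y
y = (KᵀK)⁻¹·Kᵀ·(x' − x̄) = [25, -31]
z = y + H·x̄ = [25, -31] + [-26, 30] = [-1, -1]

z = [-1, -1]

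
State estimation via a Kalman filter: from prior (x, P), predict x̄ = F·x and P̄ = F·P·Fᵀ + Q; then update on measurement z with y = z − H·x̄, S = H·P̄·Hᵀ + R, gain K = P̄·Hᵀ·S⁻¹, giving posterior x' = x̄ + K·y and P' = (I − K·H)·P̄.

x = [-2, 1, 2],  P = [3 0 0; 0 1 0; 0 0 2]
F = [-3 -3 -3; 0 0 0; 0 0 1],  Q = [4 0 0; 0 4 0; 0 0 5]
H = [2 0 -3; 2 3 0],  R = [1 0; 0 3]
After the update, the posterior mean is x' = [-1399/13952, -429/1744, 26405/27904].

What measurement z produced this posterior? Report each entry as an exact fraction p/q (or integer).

x̄ = F·x = [-3, 0, 2]
P̄ = F·P·Fᵀ + Q = [58 0 -6; 0 4 0; -6 0 7]
S = H·P̄·Hᵀ + R = [368 268; 268 271]
K = P̄·Hᵀ·S⁻¹ = [2613/13952 847/3488; -201/1744 69/436; -5727/27904 1107/6976]
x' − x̄ = [40457/13952, -429/1744, -29403/27904] = K·y
y = (KᵀK)⁻¹·Kᵀ·(x' − x̄) = [9, 5]
z = y + H·x̄ = [9, 5] + [-12, -6] = [-3, -1]

z = [-3, -1]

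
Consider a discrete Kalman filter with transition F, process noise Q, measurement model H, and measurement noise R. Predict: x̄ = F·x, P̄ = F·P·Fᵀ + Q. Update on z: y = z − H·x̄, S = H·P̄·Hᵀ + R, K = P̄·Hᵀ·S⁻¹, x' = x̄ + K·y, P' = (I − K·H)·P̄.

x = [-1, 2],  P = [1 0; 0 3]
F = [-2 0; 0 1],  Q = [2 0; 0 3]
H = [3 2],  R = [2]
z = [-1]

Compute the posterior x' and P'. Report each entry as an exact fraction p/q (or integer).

x̄ = F·x = [2, 2]
P̄ = F·P·Fᵀ + Q = [6 0; 0 6]
y = z − H·x̄ = [-11]
S = H·P̄·Hᵀ + R = [80]
K = P̄·Hᵀ·S⁻¹ = [9/40; 3/20]
x' = x̄ + K·y = [-19/40, 7/20]
P' = (I − K·H)·P̄ = [39/20 -27/10; -27/10 21/5]

x' = [-19/40, 7/20]
P' = [39/20 -27/10; -27/10 21/5]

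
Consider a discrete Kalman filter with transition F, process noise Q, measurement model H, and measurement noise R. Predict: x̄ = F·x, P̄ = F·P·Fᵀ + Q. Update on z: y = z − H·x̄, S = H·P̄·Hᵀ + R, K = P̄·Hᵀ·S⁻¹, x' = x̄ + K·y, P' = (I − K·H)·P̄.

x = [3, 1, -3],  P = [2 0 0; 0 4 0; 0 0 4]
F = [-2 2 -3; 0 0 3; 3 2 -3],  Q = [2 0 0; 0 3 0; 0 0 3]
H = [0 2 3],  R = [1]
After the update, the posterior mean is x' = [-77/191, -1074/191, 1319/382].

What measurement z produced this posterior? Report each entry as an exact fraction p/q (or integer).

z = [-1]

x̄ = F·x = [5, -9, 20]
P̄ = F·P·Fᵀ + Q = [62 -36 40; -36 39 -36; 40 -36 73]
S = H·P̄·Hᵀ + R = [382]
K = P̄·Hᵀ·S⁻¹ = [24/191; -15/191; 147/382]
x' − x̄ = [-1032/191, 645/191, -6321/382] = K·y
y = (KᵀK)⁻¹·Kᵀ·(x' − x̄) = [-43]
z = y + H·x̄ = [-43] + [42] = [-1]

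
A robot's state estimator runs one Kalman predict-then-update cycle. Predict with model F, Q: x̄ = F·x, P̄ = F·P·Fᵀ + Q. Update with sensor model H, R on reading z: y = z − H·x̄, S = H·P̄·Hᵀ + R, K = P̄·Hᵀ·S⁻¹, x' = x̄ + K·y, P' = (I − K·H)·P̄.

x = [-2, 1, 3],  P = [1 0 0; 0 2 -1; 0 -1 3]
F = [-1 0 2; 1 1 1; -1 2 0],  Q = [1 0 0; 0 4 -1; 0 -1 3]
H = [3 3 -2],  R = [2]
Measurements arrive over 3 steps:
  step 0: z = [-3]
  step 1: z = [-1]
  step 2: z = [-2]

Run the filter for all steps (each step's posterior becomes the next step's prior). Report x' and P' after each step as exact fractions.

step 0: x' = [1279/338, -149/338, 2177/338], P' = [1483/338 -867/338 867/338; -867/338 1615/338 1089/338; 867/338 1089/338 2967/338]
step 1: x' = [-113783/95650, -184181/95650, -406667/95650], P' = [2930173/286950 558161/286950 5188427/286950; 558161/286950 699577/286950 1836439/286950; 5188427/286950 1836439/286950 10539073/286950]
step 2: x' = [-208463191/115328162, -130115703/115328162, -391369483/115328162], P' = [1542814649/345984486 7387661/345984486 2273421143/345984486; 7387661/345984486 626750581/345984486 892423331/345984486; 2273421143/345984486 892423331/345984486 4755663773/345984486]

step 0: x̄ = F·x = [8, 2, 4]
step 0: P̄ = F·P·Fᵀ + Q = [14 3 -3; 3 8 0; -3 0 12]
step 0: y = z − H·x̄ = [-25]
step 0: S = H·P̄·Hᵀ + R = [338]
step 0: K = P̄·Hᵀ·S⁻¹ = [57/338; 33/338; -33/338]
step 0: x' = x̄ + K·y = [1279/338, -149/338, 2177/338]
step 0: P' = (I − K·H)·P̄ = [1483/338 -867/338 867/338; -867/338 1615/338 1089/338; 867/338 1089/338 2967/338]
step 1: x̄ = F·x = [3075/338, 3307/338, -1577/338]
step 1: P̄ = F·P·Fᵀ + Q = [10221/338 8363/338 5839/338; 8363/338 9595/338 1853/338; 5839/338 1853/338 12425/338]
step 1: y = z − H·x̄ = [-11319/169]
step 1: S = H·P̄·Hᵀ + R = [143475/169]
step 1: K = P̄·Hᵀ·S⁻¹ = [22037/143475; 25084/143475; -887/143475]
step 1: x' = x̄ + K·y = [-113783/95650, -184181/95650, -406667/95650]
step 1: P' = (I − K·H)·P̄ = [2930173/286950 558161/286950 5188427/286950; 558161/286950 699577/286950 1836439/286950; 5188427/286950 1836439/286950 10539073/286950]
step 2: x̄ = F·x = [-699551/95650, -704631/95650, -254579/95650]
step 2: P̄ = F·P·Fᵀ + Q = [8206569/95650 8817039/95650 -405749/95650; 8817039/95650 30482677/286950 -925119/95650; -405749/95650 -925119/95650 1452229/95650]
step 2: y = z − H·x̄ = [1756044/47825]
step 2: S = H·P̄·Hᵀ + R = [172992243/47825]
step 2: K = P̄·Hᵀ·S⁻¹ = [25941161/172992243; 29392016/172992243; -3448531/172992243]
step 2: x' = x̄ + K·y = [-208463191/115328162, -130115703/115328162, -391369483/115328162]
step 2: P' = (I − K·H)·P̄ = [1542814649/345984486 7387661/345984486 2273421143/345984486; 7387661/345984486 626750581/345984486 892423331/345984486; 2273421143/345984486 892423331/345984486 4755663773/345984486]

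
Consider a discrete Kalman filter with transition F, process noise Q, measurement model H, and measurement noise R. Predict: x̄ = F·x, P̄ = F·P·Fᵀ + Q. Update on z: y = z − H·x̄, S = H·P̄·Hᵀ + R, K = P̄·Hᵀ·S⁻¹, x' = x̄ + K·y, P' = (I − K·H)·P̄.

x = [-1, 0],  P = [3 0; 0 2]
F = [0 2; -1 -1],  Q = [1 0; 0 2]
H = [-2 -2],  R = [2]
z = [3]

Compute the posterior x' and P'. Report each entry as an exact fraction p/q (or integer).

x' = [-25/17, 2/17]
P' = [103/17 -98/17; -98/17 101/17]

x̄ = F·x = [0, 1]
P̄ = F·P·Fᵀ + Q = [9 -4; -4 7]
y = z − H·x̄ = [5]
S = H·P̄·Hᵀ + R = [34]
K = P̄·Hᵀ·S⁻¹ = [-5/17; -3/17]
x' = x̄ + K·y = [-25/17, 2/17]
P' = (I − K·H)·P̄ = [103/17 -98/17; -98/17 101/17]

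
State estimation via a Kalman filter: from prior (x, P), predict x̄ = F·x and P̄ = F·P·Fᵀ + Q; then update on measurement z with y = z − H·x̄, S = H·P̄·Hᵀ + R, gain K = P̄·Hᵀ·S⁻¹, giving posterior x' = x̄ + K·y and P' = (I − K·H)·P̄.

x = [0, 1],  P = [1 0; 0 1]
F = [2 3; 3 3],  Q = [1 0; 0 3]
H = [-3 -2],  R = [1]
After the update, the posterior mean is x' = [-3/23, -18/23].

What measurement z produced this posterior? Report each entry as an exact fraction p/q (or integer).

z = [2]

x̄ = F·x = [3, 3]
P̄ = F·P·Fᵀ + Q = [14 15; 15 21]
S = H·P̄·Hᵀ + R = [391]
K = P̄·Hᵀ·S⁻¹ = [-72/391; -87/391]
x' − x̄ = [-72/23, -87/23] = K·y
y = (KᵀK)⁻¹·Kᵀ·(x' − x̄) = [17]
z = y + H·x̄ = [17] + [-15] = [2]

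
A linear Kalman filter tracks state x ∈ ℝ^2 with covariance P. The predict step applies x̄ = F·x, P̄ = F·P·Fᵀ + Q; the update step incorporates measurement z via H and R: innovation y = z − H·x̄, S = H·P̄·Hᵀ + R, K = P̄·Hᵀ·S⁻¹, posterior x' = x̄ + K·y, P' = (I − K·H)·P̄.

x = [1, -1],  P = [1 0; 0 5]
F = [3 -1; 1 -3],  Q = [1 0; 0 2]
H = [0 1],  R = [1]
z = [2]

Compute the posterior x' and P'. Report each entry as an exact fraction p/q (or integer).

x̄ = F·x = [4, 4]
P̄ = F·P·Fᵀ + Q = [15 18; 18 48]
y = z − H·x̄ = [-2]
S = H·P̄·Hᵀ + R = [49]
K = P̄·Hᵀ·S⁻¹ = [18/49; 48/49]
x' = x̄ + K·y = [160/49, 100/49]
P' = (I − K·H)·P̄ = [411/49 18/49; 18/49 48/49]

x' = [160/49, 100/49]
P' = [411/49 18/49; 18/49 48/49]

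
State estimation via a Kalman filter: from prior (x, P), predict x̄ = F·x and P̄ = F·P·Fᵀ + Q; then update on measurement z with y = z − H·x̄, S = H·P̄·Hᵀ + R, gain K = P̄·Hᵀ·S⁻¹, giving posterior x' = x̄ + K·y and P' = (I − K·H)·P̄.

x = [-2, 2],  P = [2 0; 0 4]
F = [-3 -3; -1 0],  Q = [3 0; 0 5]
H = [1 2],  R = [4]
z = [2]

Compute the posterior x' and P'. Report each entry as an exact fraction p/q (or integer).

x̄ = F·x = [0, 2]
P̄ = F·P·Fᵀ + Q = [57 6; 6 7]
y = z − H·x̄ = [-2]
S = H·P̄·Hᵀ + R = [113]
K = P̄·Hᵀ·S⁻¹ = [69/113; 20/113]
x' = x̄ + K·y = [-138/113, 186/113]
P' = (I − K·H)·P̄ = [1680/113 -702/113; -702/113 391/113]

x' = [-138/113, 186/113]
P' = [1680/113 -702/113; -702/113 391/113]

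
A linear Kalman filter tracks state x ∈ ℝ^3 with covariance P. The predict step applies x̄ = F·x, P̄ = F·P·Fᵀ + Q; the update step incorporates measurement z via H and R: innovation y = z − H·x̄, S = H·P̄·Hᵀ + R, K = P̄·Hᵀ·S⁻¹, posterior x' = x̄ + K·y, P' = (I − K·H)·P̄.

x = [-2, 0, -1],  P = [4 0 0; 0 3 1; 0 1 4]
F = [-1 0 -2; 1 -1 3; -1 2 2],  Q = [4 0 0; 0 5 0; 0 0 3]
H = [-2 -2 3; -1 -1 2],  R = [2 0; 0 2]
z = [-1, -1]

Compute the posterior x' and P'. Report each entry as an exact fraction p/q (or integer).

x̄ = F·x = [4, -5, 0]
P̄ = F·P·Fᵀ + Q = [24 -26 -16; -26 42 18; -16 18 43]
y = z − H·x̄ = [-3, -2]
S = H·P̄·Hᵀ + R = [421 272; 272 180]
K = P̄·Hᵀ·S⁻¹ = [60/449 -331/898; -370/449 609/449; -87/449 341/449]
x' = x̄ + K·y = [1947/449, -2353/449, -421/449]
P' = (I − K·H)·P̄ = [8451/449 -9684/449 -782/449; -9684/449 14818/449 3176/449; -782/449 3176/449 1538/449]

x' = [1947/449, -2353/449, -421/449]
P' = [8451/449 -9684/449 -782/449; -9684/449 14818/449 3176/449; -782/449 3176/449 1538/449]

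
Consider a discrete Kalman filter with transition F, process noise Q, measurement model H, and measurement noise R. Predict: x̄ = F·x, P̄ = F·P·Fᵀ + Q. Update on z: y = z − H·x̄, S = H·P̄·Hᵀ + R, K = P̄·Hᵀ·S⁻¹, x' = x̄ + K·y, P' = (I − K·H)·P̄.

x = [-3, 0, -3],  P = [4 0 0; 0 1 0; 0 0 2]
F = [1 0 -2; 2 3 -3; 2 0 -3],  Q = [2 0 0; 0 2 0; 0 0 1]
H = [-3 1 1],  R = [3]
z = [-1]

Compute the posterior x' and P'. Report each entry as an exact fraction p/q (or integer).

x̄ = F·x = [3, 3, 3]
P̄ = F·P·Fᵀ + Q = [14 20 20; 20 45 34; 20 34 35]
y = z − H·x̄ = [2]
S = H·P̄·Hᵀ + R = [37]
K = P̄·Hᵀ·S⁻¹ = [-2/37; 19/37; 9/37]
x' = x̄ + K·y = [107/37, 149/37, 129/37]
P' = (I − K·H)·P̄ = [514/37 778/37 758/37; 778/37 1304/37 1087/37; 758/37 1087/37 1214/37]

x' = [107/37, 149/37, 129/37]
P' = [514/37 778/37 758/37; 778/37 1304/37 1087/37; 758/37 1087/37 1214/37]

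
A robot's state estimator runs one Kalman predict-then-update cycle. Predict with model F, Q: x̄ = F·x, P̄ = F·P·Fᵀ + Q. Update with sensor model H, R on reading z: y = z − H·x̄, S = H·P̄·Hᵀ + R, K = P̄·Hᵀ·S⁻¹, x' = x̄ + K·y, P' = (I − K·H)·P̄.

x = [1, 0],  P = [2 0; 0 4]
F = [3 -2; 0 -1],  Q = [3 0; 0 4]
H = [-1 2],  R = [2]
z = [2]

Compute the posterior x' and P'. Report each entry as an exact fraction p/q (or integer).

x' = [4/13, 40/39]
P' = [334/13 160/13; 160/13 248/39]

x̄ = F·x = [3, 0]
P̄ = F·P·Fᵀ + Q = [37 8; 8 8]
y = z − H·x̄ = [5]
S = H·P̄·Hᵀ + R = [39]
K = P̄·Hᵀ·S⁻¹ = [-7/13; 8/39]
x' = x̄ + K·y = [4/13, 40/39]
P' = (I − K·H)·P̄ = [334/13 160/13; 160/13 248/39]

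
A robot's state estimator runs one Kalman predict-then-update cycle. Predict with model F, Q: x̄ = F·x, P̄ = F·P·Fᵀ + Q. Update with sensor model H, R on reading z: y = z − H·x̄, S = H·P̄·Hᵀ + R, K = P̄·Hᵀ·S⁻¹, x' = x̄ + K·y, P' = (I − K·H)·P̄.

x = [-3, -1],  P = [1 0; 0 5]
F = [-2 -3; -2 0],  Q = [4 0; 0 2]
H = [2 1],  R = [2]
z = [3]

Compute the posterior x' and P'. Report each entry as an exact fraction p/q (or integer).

x̄ = F·x = [9, 6]
P̄ = F·P·Fᵀ + Q = [53 4; 4 6]
y = z − H·x̄ = [-21]
S = H·P̄·Hᵀ + R = [236]
K = P̄·Hᵀ·S⁻¹ = [55/118; 7/118]
x' = x̄ + K·y = [-93/118, 561/118]
P' = (I − K·H)·P̄ = [102/59 -149/59; -149/59 305/59]

x' = [-93/118, 561/118]
P' = [102/59 -149/59; -149/59 305/59]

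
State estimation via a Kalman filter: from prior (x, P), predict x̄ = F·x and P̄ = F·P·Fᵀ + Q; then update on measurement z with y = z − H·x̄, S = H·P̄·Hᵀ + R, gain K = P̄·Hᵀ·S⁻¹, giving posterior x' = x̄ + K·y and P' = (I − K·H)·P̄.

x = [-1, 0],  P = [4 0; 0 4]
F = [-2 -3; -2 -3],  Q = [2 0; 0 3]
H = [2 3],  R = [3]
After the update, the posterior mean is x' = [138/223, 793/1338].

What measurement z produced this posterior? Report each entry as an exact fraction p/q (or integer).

z = [3]

x̄ = F·x = [2, 2]
P̄ = F·P·Fᵀ + Q = [54 52; 52 55]
S = H·P̄·Hᵀ + R = [1338]
K = P̄·Hᵀ·S⁻¹ = [44/223; 269/1338]
x' − x̄ = [-308/223, -1883/1338] = K·y
y = (KᵀK)⁻¹·Kᵀ·(x' − x̄) = [-7]
z = y + H·x̄ = [-7] + [10] = [3]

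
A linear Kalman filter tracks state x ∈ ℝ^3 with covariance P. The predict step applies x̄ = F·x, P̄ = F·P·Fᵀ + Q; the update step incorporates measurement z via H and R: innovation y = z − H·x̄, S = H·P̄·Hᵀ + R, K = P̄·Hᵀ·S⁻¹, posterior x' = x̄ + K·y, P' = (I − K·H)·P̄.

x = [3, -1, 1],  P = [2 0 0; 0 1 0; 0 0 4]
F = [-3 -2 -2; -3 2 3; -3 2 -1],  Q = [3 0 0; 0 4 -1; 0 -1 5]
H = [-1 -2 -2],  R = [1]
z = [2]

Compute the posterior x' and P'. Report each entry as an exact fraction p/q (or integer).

x' = [-1751/534, 322/89, -269/89]
P' = [17669/534 -2320/89 853/89; -2320/89 2614/89 -1443/89; 853/89 -1443/89 1025/89]

x̄ = F·x = [-9, -8, -12]
P̄ = F·P·Fᵀ + Q = [41 -10 22; -10 62 9; 22 9 31]
y = z − H·x̄ = [-47]
S = H·P̄·Hᵀ + R = [534]
K = P̄·Hᵀ·S⁻¹ = [-65/534; -22/89; -17/89]
x' = x̄ + K·y = [-1751/534, 322/89, -269/89]
P' = (I − K·H)·P̄ = [17669/534 -2320/89 853/89; -2320/89 2614/89 -1443/89; 853/89 -1443/89 1025/89]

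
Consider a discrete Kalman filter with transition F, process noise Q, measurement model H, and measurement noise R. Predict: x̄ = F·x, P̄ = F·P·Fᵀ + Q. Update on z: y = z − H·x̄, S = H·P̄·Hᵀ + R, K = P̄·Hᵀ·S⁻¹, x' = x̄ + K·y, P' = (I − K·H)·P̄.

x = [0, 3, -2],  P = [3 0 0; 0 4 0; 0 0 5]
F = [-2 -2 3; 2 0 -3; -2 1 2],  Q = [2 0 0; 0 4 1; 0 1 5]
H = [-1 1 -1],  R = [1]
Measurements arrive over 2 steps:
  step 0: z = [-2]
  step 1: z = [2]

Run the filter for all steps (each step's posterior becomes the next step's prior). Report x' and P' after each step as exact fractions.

step 0: x' = [-909/221, -687/442, 997/221], P' = [2797/221 600/221 -2114/221; 600/221 1681/442 161/221; -2114/221 161/221 2333/221]
step 1: x' = [1182264/921245, 898827/921245, -2097496/921245], P' = [9571233/921245 2964309/921245 -6269132/921245; 2964309/921245 3707237/921245 417304/921245; -6269132/921245 417304/921245 6943823/921245]

step 0: x̄ = F·x = [-12, 6, -1]
step 0: P̄ = F·P·Fᵀ + Q = [75 -57 34; -57 61 -41; 34 -41 41]
step 0: y = z − H·x̄ = [-21]
step 0: S = H·P̄·Hᵀ + R = [442]
step 0: K = P̄·Hᵀ·S⁻¹ = [-83/221; 159/442; -58/221]
step 0: x' = x̄ + K·y = [-909/221, -687/442, 997/221]
step 0: P' = (I − K·H)·P̄ = [2797/221 600/221 -2114/221; 600/221 1681/442 161/221; -2114/221 161/221 2333/221]
step 1: x̄ = F·x = [5496/221, -4809/221, 6937/442]
step 1: P̄ = F·P·Fᵀ + Q = [64225/221 -58987/221 45684/221; -58987/221 58437/221 -45388/221; 45684/221 -45388/221 75243/442]
step 1: y = z − H·x̄ = [2187/34]
step 1: S = H·P̄·Hᵀ + R = [70865/34]
step 1: K = P̄·Hᵀ·S⁻¹ = [-25984/70865; 25048/70865; -19799/70865]
step 1: x' = x̄ + K·y = [1182264/921245, 898827/921245, -2097496/921245]
step 1: P' = (I − K·H)·P̄ = [9571233/921245 2964309/921245 -6269132/921245; 2964309/921245 3707237/921245 417304/921245; -6269132/921245 417304/921245 6943823/921245]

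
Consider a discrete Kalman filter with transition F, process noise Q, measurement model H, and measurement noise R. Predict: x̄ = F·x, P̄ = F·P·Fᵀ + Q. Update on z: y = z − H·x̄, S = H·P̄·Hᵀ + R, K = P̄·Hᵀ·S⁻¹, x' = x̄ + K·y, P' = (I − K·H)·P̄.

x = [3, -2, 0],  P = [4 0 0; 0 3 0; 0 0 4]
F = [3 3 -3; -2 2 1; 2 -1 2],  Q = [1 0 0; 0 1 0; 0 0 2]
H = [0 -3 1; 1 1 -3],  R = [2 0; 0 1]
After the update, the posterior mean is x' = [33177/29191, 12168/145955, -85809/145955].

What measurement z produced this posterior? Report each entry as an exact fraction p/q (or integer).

x̄ = F·x = [3, -10, 8]
P̄ = F·P·Fᵀ + Q = [100 -18 -9; -18 33 -14; -9 -14 37]
S = H·P̄·Hᵀ + R = [420 -305; -305 569]
K = P̄·Hᵀ·S⁻¹ = [11770/29191 11901/29191; -46912/145955 -2105/29191; 4081/145955 -6437/29191]
x' − x̄ = [-54396/29191, 1471718/145955, -1253449/145955] = K·y
y = (KᵀK)⁻¹·Kᵀ·(x' − x̄) = [-39, 34]
z = y + H·x̄ = [-39, 34] + [38, -31] = [-1, 3]

z = [-1, 3]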